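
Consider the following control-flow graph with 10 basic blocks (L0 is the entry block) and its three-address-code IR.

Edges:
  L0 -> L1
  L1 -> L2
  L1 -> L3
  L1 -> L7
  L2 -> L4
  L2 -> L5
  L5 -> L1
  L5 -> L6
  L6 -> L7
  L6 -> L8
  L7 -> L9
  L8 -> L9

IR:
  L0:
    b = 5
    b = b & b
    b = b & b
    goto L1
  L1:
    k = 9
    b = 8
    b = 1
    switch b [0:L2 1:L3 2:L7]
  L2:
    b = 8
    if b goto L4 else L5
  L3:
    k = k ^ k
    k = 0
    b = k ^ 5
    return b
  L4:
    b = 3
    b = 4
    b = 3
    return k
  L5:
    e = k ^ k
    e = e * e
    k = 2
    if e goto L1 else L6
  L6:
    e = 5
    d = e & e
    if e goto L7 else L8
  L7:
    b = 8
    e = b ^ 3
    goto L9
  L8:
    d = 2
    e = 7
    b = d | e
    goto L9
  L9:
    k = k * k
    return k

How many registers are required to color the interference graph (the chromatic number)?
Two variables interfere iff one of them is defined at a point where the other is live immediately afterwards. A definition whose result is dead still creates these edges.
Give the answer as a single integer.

Block summaries:
  L0: def={b} ue=∅
  L1: def={b,k} ue=∅
  L2: def={b} ue=∅
  L3: def={b,k} ue={k}
  L4: def={b} ue={k}
  L5: def={e,k} ue={k}
  L6: def={d,e} ue=∅
  L7: def={b,e} ue=∅
  L8: def={b,d,e} ue=∅
  L9: def={k} ue={k}

Live sets:
  live L0: ∅→∅
  live L1: ∅→{k}
  live L2: {k}→{k}
  live L3: {k}→∅
  live L4: {k}→∅
  live L5: {k}→{k}
  live L6: {k}→{k}
  live L7: {k}→{k}
  live L8: {k}→{k}
  live L9: {k}→∅

Interfere edges:
  b↔{k}
  d↔{e,k}
  e↔{d,k}
  k↔{b,d,e}

Colouring:
  clique {d,e,k} ⇒ need ≥ 3
  3-colouring: r0={k}  r1={b,d}  r2={e}
  χ = 3

Answer: 3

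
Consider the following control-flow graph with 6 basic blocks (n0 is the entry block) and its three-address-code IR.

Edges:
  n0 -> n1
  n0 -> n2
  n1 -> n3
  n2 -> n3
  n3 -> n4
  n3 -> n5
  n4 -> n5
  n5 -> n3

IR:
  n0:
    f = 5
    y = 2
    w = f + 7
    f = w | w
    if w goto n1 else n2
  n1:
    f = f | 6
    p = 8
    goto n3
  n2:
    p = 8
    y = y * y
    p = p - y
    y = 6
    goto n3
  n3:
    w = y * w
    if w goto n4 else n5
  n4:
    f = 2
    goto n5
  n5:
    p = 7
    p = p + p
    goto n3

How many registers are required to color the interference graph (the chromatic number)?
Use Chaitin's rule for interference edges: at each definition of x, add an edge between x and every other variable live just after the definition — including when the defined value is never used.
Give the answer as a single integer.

Answer: 3

Derivation:
def/use:
  n0: def={f,w,y} ue=∅
  n1: def={f,p} ue={f}
  n2: def={p,y} ue={y}
  n3: def={w} ue={w,y}
  n4: def={f} ue=∅
  n5: def={p} ue=∅

Live sets:
  n0 li=∅ lo={f,w,y}
  n1 li={f,w,y} lo={w,y}
  n2 li={w,y} lo={w,y}
  n3 li={w,y} lo={w,y}
  n4 li={w,y} lo={w,y}
  n5 li={w,y} lo={w,y}

Interference:
  f↔{w,y}
  p↔{w,y}
  w↔{f,p,y}
  y↔{f,p,w}

Registers:
  lower bound: {f,w,y} mutually conflict ⇒ χ ≥ 3
  3-colouring: r0={w}  r1={y}  r2={f,p}
  χ = 3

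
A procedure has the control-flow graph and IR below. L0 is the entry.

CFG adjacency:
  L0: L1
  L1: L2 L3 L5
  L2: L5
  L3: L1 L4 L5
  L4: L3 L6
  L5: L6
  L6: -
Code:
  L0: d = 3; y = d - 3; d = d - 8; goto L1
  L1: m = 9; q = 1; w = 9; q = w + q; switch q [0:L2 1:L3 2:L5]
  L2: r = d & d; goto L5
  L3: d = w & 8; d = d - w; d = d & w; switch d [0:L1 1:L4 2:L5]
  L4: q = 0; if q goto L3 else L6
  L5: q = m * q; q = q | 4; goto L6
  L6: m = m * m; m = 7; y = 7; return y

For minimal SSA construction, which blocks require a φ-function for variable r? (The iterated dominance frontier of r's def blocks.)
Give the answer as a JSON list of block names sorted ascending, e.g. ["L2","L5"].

Answer: ["L5", "L6"]

Analysis:
idom tree: L1←L0 L2←L1 L3←L1 L4←L3 L5←L1 L6←L1
Join-block Dom:
  L1: preds {L0,L3}: {L0} ∩ {L0,L1,L3} = {L0}; idom=L0
  L3: preds {L1,L4}: {L0,L1} ∩ {L0,L1,L3,L4} = {L0,L1}; idom=L1
  L5: preds {L1,L2,L3}: {L0,L1} ∩ {L0,L1,L2} ∩ {L0,L1,L3} = {L0,L1}; idom=L1
  L6: preds {L4,L5}: {L0,L1,L3,L4} ∩ {L0,L1,L5} = {L0,L1}; idom=L1

Frontier:
  join L1 pred L0: · stop@L0
  join L1 pred L3: L3→L1 stop@L0
  join L3 pred L1: · stop@L1
  join L3 pred L4: L4→L3 stop@L1
  join L5 pred L1: · stop@L1
  join L5 pred L2: L2 stop@L1
  join L5 pred L3: L3 stop@L1
  join L6 pred L4: L4→L3 stop@L1
  join L6 pred L5: L5 stop@L1
  L0 → ∅
  L1 → {L1}
  L2 → {L5}
  L3 → {L1,L3,L5,L6}
  L4 → {L3,L6}
  L5 → {L6}
  L6 → ∅

φ for r: defs {L2}
  DF⁺ = {L5,L6}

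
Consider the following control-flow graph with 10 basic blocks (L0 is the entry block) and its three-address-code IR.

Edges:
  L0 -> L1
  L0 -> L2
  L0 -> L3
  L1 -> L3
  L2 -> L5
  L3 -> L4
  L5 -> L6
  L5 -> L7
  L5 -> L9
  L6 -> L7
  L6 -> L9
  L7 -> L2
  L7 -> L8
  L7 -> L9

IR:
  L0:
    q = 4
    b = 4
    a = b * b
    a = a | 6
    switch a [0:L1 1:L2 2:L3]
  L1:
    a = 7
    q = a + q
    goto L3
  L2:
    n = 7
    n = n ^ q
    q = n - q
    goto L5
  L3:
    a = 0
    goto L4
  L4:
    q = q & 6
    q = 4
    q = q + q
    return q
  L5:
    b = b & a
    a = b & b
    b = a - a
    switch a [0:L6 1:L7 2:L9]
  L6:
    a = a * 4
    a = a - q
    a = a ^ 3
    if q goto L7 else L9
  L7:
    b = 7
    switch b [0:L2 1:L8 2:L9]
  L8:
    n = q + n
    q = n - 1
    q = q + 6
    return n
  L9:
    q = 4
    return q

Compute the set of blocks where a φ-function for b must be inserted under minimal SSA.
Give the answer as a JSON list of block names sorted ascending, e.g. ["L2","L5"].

Answer: ["L2", "L9"]

Analysis:
idom tree: L1←L0 L2←L0 L3←L0 L4←L3 L5←L2 L6←L5 L7←L5 L8←L7 L9←L5
Join-block Dom:
  L2: preds {L0,L7}: {L0} ∩ {L0,L2,L5,L7} = {L0}; idom=L0
  L3: preds {L0,L1}: {L0} ∩ {L0,L1} = {L0}; idom=L0
  L7: preds {L5,L6}: {L0,L2,L5} ∩ {L0,L2,L5,L6} = {L0,L2,L5}; idom=L5
  L9: preds {L5,L6,L7}: {L0,L2,L5} ∩ {L0,L2,L5,L6} ∩ {L0,L2,L5,L7} = {L0,L2,L5}; idom=L5

DF walk-up:
  join L2 pred L0: · stop@L0
  join L2 pred L7: L7→L5→L2 stop@L0
  join L3 pred L0: · stop@L0
  join L3 pred L1: L1 stop@L0
  join L7 pred L5: · stop@L5
  join L7 pred L6: L6 stop@L5
  join L9 pred L5: · stop@L5
  join L9 pred L6: L6 stop@L5
  join L9 pred L7: L7 stop@L5
  L0 → ∅
  L1 → {L3}
  L2 → {L2}
  L3 → ∅
  L4 → ∅
  L5 → {L2}
  L6 → {L7,L9}
  L7 → {L2,L9}
  L8 → ∅
  L9 → ∅

φ for b: defs {L0,L5,L7}
  DF⁺ = {L2,L9}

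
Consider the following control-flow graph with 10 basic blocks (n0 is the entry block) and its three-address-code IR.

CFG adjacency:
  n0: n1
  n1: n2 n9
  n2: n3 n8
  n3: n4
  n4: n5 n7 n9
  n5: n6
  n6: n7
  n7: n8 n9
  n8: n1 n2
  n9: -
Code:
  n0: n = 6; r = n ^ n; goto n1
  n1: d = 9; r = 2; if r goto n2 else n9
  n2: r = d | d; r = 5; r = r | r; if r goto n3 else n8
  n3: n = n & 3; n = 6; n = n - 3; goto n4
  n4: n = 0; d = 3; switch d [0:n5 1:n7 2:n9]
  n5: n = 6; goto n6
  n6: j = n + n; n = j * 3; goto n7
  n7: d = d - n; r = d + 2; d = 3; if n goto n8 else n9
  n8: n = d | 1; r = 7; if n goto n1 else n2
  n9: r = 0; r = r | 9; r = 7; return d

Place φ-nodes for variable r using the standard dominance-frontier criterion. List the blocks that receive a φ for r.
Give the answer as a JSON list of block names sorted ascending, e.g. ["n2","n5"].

Answer: ["n1", "n2", "n8", "n9"]

Working:
idom tree: n1←n0 n2←n1 n3←n2 n4←n3 n5←n4 n6←n5 n7←n4 n8←n2 n9←n1
Join-block Dom:
  n1: preds {n0,n8}: {n0} ∩ {n0,n1,n2,n8} = {n0}; idom=n0
  n2: preds {n1,n8}: {n0,n1} ∩ {n0,n1,n2,n8} = {n0,n1}; idom=n1
  n7: preds {n4,n6}: {n0,n1,n2,n3,n4} ∩ {n0,n1,n2,n3,n4,n5,n6} = {n0,n1,n2,n3,n4}; idom=n4
  n8: preds {n2,n7}: {n0,n1,n2} ∩ {n0,n1,n2,n3,n4,n7} = {n0,n1,n2}; idom=n2
  n9: preds {n1,n4,n7}: {n0,n1} ∩ {n0,n1,n2,n3,n4} ∩ {n0,n1,n2,n3,n4,n7} = {n0,n1}; idom=n1

DF derivation:
  n1←n0: walk · to n0
  n1←n8: walk n8→n2→n1 to n0
  n2←n1: walk · to n1
  n2←n8: walk n8→n2 to n1
  n7←n4: walk · to n4
  n7←n6: walk n6→n5 to n4
  n8←n2: walk · to n2
  n8←n7: walk n7→n4→n3 to n2
  n9←n1: walk · to n1
  n9←n4: walk n4→n3→n2 to n1
  n9←n7: walk n7→n4→n3→n2 to n1
  n0: DF=∅
  n1: DF={n1}
  n2: DF={n1,n2,n9}
  n3: DF={n8,n9}
  n4: DF={n8,n9}
  n5: DF={n7}
  n6: DF={n7}
  n7: DF={n8,n9}
  n8: DF={n1,n2}
  n9: DF=∅

φ for r: defs {n0,n1,n2,n7,n8,n9}
  DF⁺ = {n1,n2,n8,n9}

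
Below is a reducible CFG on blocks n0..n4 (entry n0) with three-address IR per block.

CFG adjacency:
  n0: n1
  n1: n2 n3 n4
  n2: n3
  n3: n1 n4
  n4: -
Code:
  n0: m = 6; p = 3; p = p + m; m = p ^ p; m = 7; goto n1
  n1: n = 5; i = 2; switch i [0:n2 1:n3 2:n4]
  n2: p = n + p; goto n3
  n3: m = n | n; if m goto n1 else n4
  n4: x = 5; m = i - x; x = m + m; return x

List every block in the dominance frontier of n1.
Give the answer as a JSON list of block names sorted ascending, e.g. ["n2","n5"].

Answer: ["n1"]

Analysis:
idom tree: n1←n0 n2←n1 n3←n1 n4←n1
Join-block Dom:
  n1: preds {n0,n3}: {n0} ∩ {n0,n1,n3} = {n0}; idom=n0
  n3: preds {n1,n2}: {n0,n1} ∩ {n0,n1,n2} = {n0,n1}; idom=n1
  n4: preds {n1,n3}: {n0,n1} ∩ {n0,n1,n3} = {n0,n1}; idom=n1

DF derivation:
  n1←n0: walk · to n0
  n1←n3: walk n3→n1 to n0
  n3←n1: walk · to n1
  n3←n2: walk n2 to n1
  n4←n1: walk · to n1
  n4←n3: walk n3 to n1
  n0 → ∅
  n1 → {n1}
  n2 → {n3}
  n3 → {n1,n4}
  n4 → ∅

DF(n1) = ["n1"]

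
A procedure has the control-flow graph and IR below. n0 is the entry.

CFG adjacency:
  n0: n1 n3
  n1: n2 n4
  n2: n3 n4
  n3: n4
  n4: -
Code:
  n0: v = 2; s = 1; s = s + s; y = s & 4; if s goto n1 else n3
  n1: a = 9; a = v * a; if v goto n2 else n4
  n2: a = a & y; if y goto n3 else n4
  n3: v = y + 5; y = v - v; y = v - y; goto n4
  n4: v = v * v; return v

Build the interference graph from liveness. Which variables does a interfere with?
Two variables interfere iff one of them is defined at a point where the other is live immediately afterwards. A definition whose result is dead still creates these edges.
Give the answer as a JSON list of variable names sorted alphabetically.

Answer: ["v", "y"]

Analysis:
Block summaries:
  n0: {s,v,y} / ∅
  n1: {a} / {v}
  n2: {a} / {a,y}
  n3: {v,y} / {y}
  n4: {v} / {v}

Liveness:
  n0: in=∅ out={v,y}
  n1: in={v,y} out={a,v,y}
  n2: in={a,v,y} out={v,y}
  n3: in={y} out={v}
  n4: in={v} out=∅

Interference:
  a — {v,y}
  s — {v,y}
  v — {a,s,y}
  y — {a,s,v}

N(a) = ["v", "y"]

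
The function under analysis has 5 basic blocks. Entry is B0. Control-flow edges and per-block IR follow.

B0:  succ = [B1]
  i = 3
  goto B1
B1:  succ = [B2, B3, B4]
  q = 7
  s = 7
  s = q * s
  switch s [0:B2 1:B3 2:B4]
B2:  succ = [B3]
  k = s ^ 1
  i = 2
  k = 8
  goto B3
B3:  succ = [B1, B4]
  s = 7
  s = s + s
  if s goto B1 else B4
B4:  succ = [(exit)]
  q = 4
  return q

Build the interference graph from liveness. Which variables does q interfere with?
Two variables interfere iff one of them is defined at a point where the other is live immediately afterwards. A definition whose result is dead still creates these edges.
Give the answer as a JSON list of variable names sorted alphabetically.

Block summaries:
  B0 def {i} use ∅
  B1 def {q,s} use ∅
  B2 def {i,k} use {s}
  B3 def {s} use ∅
  B4 def {q} use ∅

Live sets:
  live B0: ∅→∅
  live B1: ∅→{s}
  live B2: {s}→∅
  live B3: ∅→∅
  live B4: ∅→∅

Interference:
  i: ∅
  k: ∅
  q: {s}
  s: {q}

N(q) = ["s"]

Answer: ["s"]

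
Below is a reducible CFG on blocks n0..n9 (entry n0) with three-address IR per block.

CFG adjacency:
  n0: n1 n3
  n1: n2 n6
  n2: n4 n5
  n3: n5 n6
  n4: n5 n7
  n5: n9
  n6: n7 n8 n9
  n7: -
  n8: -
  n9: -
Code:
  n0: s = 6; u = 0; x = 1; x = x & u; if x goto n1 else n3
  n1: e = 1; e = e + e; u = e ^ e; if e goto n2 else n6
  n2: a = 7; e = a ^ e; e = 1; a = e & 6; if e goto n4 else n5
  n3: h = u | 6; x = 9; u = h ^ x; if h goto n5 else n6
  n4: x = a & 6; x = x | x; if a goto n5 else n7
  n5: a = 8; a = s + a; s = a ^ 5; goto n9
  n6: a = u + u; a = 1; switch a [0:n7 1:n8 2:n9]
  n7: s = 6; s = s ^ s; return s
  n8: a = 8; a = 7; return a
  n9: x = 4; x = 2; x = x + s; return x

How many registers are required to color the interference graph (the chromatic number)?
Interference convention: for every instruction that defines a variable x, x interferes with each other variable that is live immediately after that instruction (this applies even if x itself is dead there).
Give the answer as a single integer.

def/use:
  n0: def={s,u,x} ue=∅
  n1: def={e,u} ue=∅
  n2: def={a,e} ue={e}
  n3: def={h,u,x} ue={u}
  n4: def={x} ue={a}
  n5: def={a,s} ue={s}
  n6: def={a} ue={u}
  n7: def={s} ue=∅
  n8: def={a} ue=∅
  n9: def={x} ue={s}

Backward fixpoint:
  n0 li=∅ lo={s,u}
  n1 li={s} lo={e,s,u}
  n2 li={e,s} lo={a,s}
  n3 li={s,u} lo={s,u}
  n4 li={a,s} lo={s}
  n5 li={s} lo={s}
  n6 li={s,u} lo={s}
  n7 li=∅ lo=∅
  n8 li=∅ lo=∅
  n9 li={s} lo=∅

Interfere edges:
  a — {e,s,x}
  e — {a,s,u}
  h — {s,u,x}
  s — {a,e,h,u,x}
  u — {e,h,s,x}
  x — {a,h,s,u}

Chromatic number:
  {h,s,u,x} pairwise interfere (4-clique) ⇒ χ ≥ 4
  4-colouring: R0={s}  R1={a,u}  R2={e,x}  R3={h}
  χ = 4

Answer: 4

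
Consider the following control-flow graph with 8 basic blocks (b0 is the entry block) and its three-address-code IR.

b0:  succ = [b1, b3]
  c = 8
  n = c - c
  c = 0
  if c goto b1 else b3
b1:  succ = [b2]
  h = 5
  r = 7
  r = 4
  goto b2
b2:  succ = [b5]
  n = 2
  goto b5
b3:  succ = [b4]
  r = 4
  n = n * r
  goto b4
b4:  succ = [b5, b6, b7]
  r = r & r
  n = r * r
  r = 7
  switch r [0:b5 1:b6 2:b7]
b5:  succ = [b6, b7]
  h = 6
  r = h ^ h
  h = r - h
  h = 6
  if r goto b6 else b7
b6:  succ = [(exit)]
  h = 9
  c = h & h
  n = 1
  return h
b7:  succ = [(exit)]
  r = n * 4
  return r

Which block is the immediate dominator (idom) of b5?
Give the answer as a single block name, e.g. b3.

idom tree: b1←b0 b2←b1 b3←b0 b4←b3 b5←b0 b6←b0 b7←b0
Dom at joins:
  b5: preds {b2,b4}: {b0,b1,b2} ∩ {b0,b3,b4} = {b0}; idom=b0
  b6: preds {b4,b5}: {b0,b3,b4} ∩ {b0,b5} = {b0}; idom=b0
  b7: preds {b4,b5}: {b0,b3,b4} ∩ {b0,b5} = {b0}; idom=b0

idom(b5) = b0

Answer: b0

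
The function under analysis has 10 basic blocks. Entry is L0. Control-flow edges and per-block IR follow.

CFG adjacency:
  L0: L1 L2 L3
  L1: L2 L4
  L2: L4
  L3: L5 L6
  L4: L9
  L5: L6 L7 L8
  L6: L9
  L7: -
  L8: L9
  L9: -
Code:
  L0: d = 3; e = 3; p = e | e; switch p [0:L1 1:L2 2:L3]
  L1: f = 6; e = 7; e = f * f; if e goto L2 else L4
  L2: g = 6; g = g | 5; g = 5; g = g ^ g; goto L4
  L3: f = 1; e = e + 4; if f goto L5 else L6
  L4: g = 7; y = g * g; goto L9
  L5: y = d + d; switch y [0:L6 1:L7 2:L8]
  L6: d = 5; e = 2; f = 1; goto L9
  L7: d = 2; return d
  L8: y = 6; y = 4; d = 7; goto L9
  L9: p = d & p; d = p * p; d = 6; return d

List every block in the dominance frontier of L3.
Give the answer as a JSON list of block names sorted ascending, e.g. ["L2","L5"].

idom tree: L1←L0 L2←L0 L3←L0 L4←L0 L5←L3 L6←L3 L7←L5 L8←L5 L9←L0
Dom∩ at merges:
  L2: preds {L0,L1}: {L0} ∩ {L0,L1} = {L0}; idom=L0
  L4: preds {L1,L2}: {L0,L1} ∩ {L0,L2} = {L0}; idom=L0
  L6: preds {L3,L5}: {L0,L3} ∩ {L0,L3,L5} = {L0,L3}; idom=L3
  L9: preds {L4,L6,L8}: {L0,L4} ∩ {L0,L3,L6} ∩ {L0,L3,L5,L8} = {L0}; idom=L0

DF walk-up:
  L2←L0: walk · to L0
  L2←L1: walk L1 to L0
  L4←L1: walk L1 to L0
  L4←L2: walk L2 to L0
  L6←L3: walk · to L3
  L6←L5: walk L5 to L3
  L9←L4: walk L4 to L0
  L9←L6: walk L6→L3 to L0
  L9←L8: walk L8→L5→L3 to L0
  L0 → ∅
  L1 → {L2,L4}
  L2 → {L4}
  L3 → {L9}
  L4 → {L9}
  L5 → {L6,L9}
  L6 → {L9}
  L7 → ∅
  L8 → {L9}
  L9 → ∅

DF(L3) = ["L9"]

Answer: ["L9"]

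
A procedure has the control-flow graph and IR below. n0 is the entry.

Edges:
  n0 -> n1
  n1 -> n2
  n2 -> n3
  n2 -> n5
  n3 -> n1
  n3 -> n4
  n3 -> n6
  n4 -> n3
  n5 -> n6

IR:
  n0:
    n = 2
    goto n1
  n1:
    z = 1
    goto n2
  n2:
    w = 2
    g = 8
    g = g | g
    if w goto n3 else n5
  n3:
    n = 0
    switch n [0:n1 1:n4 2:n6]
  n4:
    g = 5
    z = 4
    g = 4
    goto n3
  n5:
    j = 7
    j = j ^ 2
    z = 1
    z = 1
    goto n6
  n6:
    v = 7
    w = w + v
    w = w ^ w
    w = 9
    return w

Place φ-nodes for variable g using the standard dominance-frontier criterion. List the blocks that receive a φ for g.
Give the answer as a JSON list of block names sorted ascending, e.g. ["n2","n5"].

Answer: ["n1", "n3", "n6"]

Derivation:
idom tree: n1←n0 n2←n1 n3←n2 n4←n3 n5←n2 n6←n2
Dom at joins:
  n1: preds {n0,n3}: {n0} ∩ {n0,n1,n2,n3} = {n0}; idom=n0
  n3: preds {n2,n4}: {n0,n1,n2} ∩ {n0,n1,n2,n3,n4} = {n0,n1,n2}; idom=n2
  n6: preds {n3,n5}: {n0,n1,n2,n3} ∩ {n0,n1,n2,n5} = {n0,n1,n2}; idom=n2

DF derivation:
  n1←n0: walk · to n0
  n1←n3: walk n3→n2→n1 to n0
  n3←n2: walk · to n2
  n3←n4: walk n4→n3 to n2
  n6←n3: walk n3 to n2
  n6←n5: walk n5 to n2
  n0 → ∅
  n1 → {n1}
  n2 → {n1}
  n3 → {n1,n3,n6}
  n4 → {n3}
  n5 → {n6}
  n6 → ∅

φ for g: defs {n2,n4}
  DF⁺ = {n1,n3,n6}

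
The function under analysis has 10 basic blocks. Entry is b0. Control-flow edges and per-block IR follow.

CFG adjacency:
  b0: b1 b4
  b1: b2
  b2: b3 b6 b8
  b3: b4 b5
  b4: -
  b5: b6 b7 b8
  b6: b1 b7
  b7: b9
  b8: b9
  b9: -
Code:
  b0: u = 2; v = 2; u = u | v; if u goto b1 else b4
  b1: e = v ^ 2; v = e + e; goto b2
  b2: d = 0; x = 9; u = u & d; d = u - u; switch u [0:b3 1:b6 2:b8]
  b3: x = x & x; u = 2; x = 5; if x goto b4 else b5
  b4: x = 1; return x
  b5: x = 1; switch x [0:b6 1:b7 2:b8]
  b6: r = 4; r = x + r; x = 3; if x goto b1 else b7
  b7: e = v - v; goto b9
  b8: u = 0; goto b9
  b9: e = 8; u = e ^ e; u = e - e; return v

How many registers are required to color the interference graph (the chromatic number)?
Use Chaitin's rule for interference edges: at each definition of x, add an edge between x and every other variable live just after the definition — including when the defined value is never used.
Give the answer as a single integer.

Answer: 4

Analysis:
Block summaries:
  b0: {u,v} / ∅
  b1: {e,v} / {v}
  b2: {d,u,x} / {u}
  b3: {u,x} / {x}
  b4: {x} / ∅
  b5: {x} / ∅
  b6: {r,x} / {x}
  b7: {e} / {v}
  b8: {u} / ∅
  b9: {e,u} / {v}

Liveness:
  b0 li=∅ lo={u,v}
  b1 li={u,v} lo={u,v}
  b2 li={u,v} lo={u,v,x}
  b3 li={v,x} lo={u,v}
  b4 li=∅ lo=∅
  b5 li={u,v} lo={u,v,x}
  b6 li={u,v,x} lo={u,v}
  b7 li={v} lo={v}
  b8 li={v} lo={v}
  b9 li={v} lo=∅

Interference:
  d — {u,v,x}
  e — {u,v}
  r — {u,v,x}
  u — {d,e,r,v,x}
  v — {d,e,r,u,x}
  x — {d,r,u,v}

Registers:
  lower bound: {d,u,v,x} mutually conflict ⇒ χ ≥ 4
  assign d→c3 e→c2 r→c3 u→c0 v→c1 x→c2 — no edge inside a register ⇒ χ ≤ 4
  χ = 4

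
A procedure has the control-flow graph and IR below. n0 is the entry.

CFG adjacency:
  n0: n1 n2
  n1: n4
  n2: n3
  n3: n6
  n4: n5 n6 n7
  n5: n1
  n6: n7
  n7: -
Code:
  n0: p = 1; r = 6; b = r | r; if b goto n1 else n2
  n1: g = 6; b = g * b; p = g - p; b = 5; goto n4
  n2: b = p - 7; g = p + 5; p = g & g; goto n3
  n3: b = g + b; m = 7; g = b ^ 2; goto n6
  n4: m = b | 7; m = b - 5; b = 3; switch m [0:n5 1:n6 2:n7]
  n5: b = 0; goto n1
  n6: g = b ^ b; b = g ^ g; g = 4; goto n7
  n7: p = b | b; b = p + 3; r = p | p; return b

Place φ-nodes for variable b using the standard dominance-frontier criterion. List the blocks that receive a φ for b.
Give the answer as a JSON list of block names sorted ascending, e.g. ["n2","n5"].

idom tree: n1←n0 n2←n0 n3←n2 n4←n1 n5←n4 n6←n0 n7←n0
Dom at joins:
  n1: preds {n0,n5}: {n0} ∩ {n0,n1,n4,n5} = {n0}; idom=n0
  n6: preds {n3,n4}: {n0,n2,n3} ∩ {n0,n1,n4} = {n0}; idom=n0
  n7: preds {n4,n6}: {n0,n1,n4} ∩ {n0,n6} = {n0}; idom=n0

DF walk-up:
  join n1 pred n0: · stop@n0
  join n1 pred n5: n5→n4→n1 stop@n0
  join n6 pred n3: n3→n2 stop@n0
  join n6 pred n4: n4→n1 stop@n0
  join n7 pred n4: n4→n1 stop@n0
  join n7 pred n6: n6 stop@n0
  DF(n0)=∅
  DF(n1)={n1,n6,n7}
  DF(n2)={n6}
  DF(n3)={n6}
  DF(n4)={n1,n6,n7}
  DF(n5)={n1}
  DF(n6)={n7}
  DF(n7)=∅

φ for b: defs {n0,n1,n2,n3,n4,n5,n6,n7}
  DF⁺ = {n1,n6,n7}

Answer: ["n1", "n6", "n7"]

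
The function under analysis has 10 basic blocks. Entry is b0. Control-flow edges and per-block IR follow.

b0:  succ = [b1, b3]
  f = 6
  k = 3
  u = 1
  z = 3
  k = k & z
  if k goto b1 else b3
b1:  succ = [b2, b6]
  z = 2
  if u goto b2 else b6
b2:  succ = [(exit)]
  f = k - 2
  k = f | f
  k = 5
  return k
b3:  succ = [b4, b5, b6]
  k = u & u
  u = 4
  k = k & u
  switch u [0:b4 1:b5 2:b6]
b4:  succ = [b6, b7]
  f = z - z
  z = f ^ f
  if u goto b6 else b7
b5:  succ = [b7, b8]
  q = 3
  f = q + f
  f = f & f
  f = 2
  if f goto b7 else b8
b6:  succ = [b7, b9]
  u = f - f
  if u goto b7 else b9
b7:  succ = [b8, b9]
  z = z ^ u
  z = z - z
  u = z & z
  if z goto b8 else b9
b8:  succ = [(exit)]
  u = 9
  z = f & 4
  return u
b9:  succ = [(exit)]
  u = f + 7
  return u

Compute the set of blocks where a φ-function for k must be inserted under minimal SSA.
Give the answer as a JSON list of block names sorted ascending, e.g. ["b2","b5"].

idom tree: b1←b0 b2←b1 b3←b0 b4←b3 b5←b3 b6←b0 b7←b0 b8←b0 b9←b0
Dom at joins:
  b6: preds {b1,b3,b4}: {b0,b1} ∩ {b0,b3} ∩ {b0,b3,b4} = {b0}; idom=b0
  b7: preds {b4,b5,b6}: {b0,b3,b4} ∩ {b0,b3,b5} ∩ {b0,b6} = {b0}; idom=b0
  b8: preds {b5,b7}: {b0,b3,b5} ∩ {b0,b7} = {b0}; idom=b0
  b9: preds {b6,b7}: {b0,b6} ∩ {b0,b7} = {b0}; idom=b0

DF walk-up:
  join b6 pred b1: b1 stop@b0
  join b6 pred b3: b3 stop@b0
  join b6 pred b4: b4→b3 stop@b0
  join b7 pred b4: b4→b3 stop@b0
  join b7 pred b5: b5→b3 stop@b0
  join b7 pred b6: b6 stop@b0
  join b8 pred b5: b5→b3 stop@b0
  join b8 pred b7: b7 stop@b0
  join b9 pred b6: b6 stop@b0
  join b9 pred b7: b7 stop@b0
  b0: DF=∅
  b1: DF={b6}
  b2: DF=∅
  b3: DF={b6,b7,b8}
  b4: DF={b6,b7}
  b5: DF={b7,b8}
  b6: DF={b7,b9}
  b7: DF={b8,b9}
  b8: DF=∅
  b9: DF=∅

φ for k: defs {b0,b2,b3}
  DF⁺ = {b6,b7,b8,b9}

Answer: ["b6", "b7", "b8", "b9"]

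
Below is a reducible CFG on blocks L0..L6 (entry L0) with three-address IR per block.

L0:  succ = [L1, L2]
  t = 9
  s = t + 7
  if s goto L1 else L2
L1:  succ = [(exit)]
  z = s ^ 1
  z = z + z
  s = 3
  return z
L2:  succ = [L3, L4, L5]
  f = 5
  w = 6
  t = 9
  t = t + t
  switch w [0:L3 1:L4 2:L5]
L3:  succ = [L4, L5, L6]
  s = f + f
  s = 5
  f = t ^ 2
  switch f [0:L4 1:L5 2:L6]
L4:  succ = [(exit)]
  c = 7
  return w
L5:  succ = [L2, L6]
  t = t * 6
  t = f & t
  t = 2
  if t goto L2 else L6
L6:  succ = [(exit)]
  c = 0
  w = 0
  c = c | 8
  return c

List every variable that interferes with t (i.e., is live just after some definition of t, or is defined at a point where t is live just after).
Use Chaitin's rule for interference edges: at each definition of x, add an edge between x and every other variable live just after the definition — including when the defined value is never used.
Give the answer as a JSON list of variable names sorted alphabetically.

Answer: ["f", "s", "w"]

Derivation:
Per-block:
  L0: def={s,t} ue=∅
  L1: def={s,z} ue={s}
  L2: def={f,t,w} ue=∅
  L3: def={f,s} ue={f,t}
  L4: def={c} ue={w}
  L5: def={t} ue={f,t}
  L6: def={c,w} ue=∅

Live sets:
  L0 li=∅ lo={s}
  L1 li={s} lo=∅
  L2 li=∅ lo={f,t,w}
  L3 li={f,t,w} lo={f,t,w}
  L4 li={w} lo=∅
  L5 li={f,t} lo=∅
  L6 li=∅ lo=∅

Interfere edges:
  c — {w}
  f — {t,w}
  s — {t,w,z}
  t — {f,s,w}
  w — {c,f,s,t}
  z — {s}

N(t) = ["f", "s", "w"]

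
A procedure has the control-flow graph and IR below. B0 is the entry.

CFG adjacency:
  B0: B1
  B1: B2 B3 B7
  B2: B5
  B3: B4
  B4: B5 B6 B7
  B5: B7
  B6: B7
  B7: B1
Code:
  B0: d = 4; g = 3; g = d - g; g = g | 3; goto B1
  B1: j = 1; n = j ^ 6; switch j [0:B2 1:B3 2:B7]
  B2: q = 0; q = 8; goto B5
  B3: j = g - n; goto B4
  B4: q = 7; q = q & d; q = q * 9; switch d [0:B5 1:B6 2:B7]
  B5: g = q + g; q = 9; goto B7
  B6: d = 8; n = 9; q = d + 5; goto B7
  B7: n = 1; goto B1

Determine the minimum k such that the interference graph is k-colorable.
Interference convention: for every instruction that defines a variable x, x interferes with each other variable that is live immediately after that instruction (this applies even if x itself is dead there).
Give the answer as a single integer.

Per-block:
  B0: {d,g} / ∅
  B1: {j,n} / ∅
  B2: {q} / ∅
  B3: {j} / {g,n}
  B4: {q} / {d}
  B5: {g,q} / {g,q}
  B6: {d,n,q} / ∅
  B7: {n} / ∅

Liveness:
  B0: in=∅ out={d,g}
  B1: in={d,g} out={d,g,n}
  B2: in={d,g} out={d,g,q}
  B3: in={d,g,n} out={d,g}
  B4: in={d,g} out={d,g,q}
  B5: in={d,g,q} out={d,g}
  B6: in={g} out={d,g}
  B7: in={d,g} out={d,g}

Interfere edges:
  d — {g,j,n,q}
  g — {d,j,n,q}
  j — {d,g,n}
  n — {d,g,j}
  q — {d,g}

Colouring:
  lower bound: {d,g,j,n} mutually conflict ⇒ χ ≥ 4
  4-colouring: c0={d}  c1={g}  c2={j,q}  c3={n}
  χ = 4

Answer: 4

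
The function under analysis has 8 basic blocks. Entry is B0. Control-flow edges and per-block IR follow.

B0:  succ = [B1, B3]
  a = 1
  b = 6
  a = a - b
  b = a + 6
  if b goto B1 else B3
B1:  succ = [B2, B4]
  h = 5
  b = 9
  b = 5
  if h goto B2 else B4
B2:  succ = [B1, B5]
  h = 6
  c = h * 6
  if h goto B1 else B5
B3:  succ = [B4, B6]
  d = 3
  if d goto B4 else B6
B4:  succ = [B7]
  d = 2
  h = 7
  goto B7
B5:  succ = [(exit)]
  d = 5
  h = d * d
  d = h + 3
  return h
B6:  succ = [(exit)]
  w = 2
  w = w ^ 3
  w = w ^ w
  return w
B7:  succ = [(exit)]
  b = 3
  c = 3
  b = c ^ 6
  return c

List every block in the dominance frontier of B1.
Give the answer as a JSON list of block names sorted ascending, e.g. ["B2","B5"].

idom tree: B1←B0 B2←B1 B3←B0 B4←B0 B5←B2 B6←B3 B7←B4
Join-block Dom:
  B1: preds {B0,B2}: {B0} ∩ {B0,B1,B2} = {B0}; idom=B0
  B4: preds {B1,B3}: {B0,B1} ∩ {B0,B3} = {B0}; idom=B0

DF derivation:
  B1←B0: walk · to B0
  B1←B2: walk B2→B1 to B0
  B4←B1: walk B1 to B0
  B4←B3: walk B3 to B0
  DF(B0)=∅
  DF(B1)={B1,B4}
  DF(B2)={B1}
  DF(B3)={B4}
  DF(B4)=∅
  DF(B5)=∅
  DF(B6)=∅
  DF(B7)=∅

DF(B1) = ["B1", "B4"]

Answer: ["B1", "B4"]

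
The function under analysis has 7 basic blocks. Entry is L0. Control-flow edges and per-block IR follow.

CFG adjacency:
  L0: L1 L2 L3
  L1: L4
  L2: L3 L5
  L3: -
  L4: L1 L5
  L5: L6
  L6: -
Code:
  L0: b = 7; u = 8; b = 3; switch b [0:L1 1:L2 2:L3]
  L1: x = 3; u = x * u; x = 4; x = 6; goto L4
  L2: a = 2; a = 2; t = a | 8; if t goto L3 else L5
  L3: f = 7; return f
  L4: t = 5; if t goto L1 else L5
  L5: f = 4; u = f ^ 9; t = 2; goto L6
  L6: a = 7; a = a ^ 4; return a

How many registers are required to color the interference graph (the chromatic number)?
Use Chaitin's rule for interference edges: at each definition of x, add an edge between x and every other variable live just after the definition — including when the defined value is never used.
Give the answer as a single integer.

def/use:
  L0: {b,u} / ∅
  L1: {u,x} / {u}
  L2: {a,t} / ∅
  L3: {f} / ∅
  L4: {t} / ∅
  L5: {f,t,u} / ∅
  L6: {a} / ∅

Backward fixpoint:
  L0 li=∅ lo={u}
  L1 li={u} lo={u}
  L2 li=∅ lo=∅
  L3 li=∅ lo=∅
  L4 li={u} lo={u}
  L5 li=∅ lo=∅
  L6 li=∅ lo=∅

Interference:
  a — ∅
  b — {u}
  f — ∅
  t — {u}
  u — {b,t,x}
  x — {u}

Chromatic number:
  {b,u} pairwise interfere (2-clique) ⇒ χ ≥ 2
  2-colouring: c0={a,f,u}  c1={b,t,x}
  χ = 2

Answer: 2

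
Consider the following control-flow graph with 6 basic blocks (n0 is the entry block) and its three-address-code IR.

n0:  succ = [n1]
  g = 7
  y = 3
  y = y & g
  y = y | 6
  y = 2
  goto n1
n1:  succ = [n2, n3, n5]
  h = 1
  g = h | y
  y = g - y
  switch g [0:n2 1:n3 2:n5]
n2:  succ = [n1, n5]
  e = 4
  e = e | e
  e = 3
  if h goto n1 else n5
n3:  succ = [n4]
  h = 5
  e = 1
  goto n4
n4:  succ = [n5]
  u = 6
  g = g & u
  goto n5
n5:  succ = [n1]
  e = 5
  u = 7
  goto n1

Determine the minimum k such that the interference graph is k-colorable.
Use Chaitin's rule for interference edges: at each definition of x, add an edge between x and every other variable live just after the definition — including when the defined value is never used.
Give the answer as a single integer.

Answer: 4

Derivation:
Per-block:
  n0: def={g,y} ue=∅
  n1: def={g,h,y} ue={y}
  n2: def={e} ue={h}
  n3: def={e,h} ue=∅
  n4: def={g,u} ue={g}
  n5: def={e,u} ue=∅

Live sets:
  live n0: ∅→{y}
  live n1: {y}→{g,h,y}
  live n2: {h,y}→{y}
  live n3: {g,y}→{g,y}
  live n4: {g,y}→{y}
  live n5: {y}→{y}

Interfere edges:
  e: {g,h,y}
  g: {e,h,u,y}
  h: {e,g,y}
  u: {g,y}
  y: {e,g,h,u}

Chromatic number:
  clique {e,g,h,y} ⇒ need ≥ 4
  4-colouring: c0={g}  c1={y}  c2={e,u}  c3={h}
  χ = 4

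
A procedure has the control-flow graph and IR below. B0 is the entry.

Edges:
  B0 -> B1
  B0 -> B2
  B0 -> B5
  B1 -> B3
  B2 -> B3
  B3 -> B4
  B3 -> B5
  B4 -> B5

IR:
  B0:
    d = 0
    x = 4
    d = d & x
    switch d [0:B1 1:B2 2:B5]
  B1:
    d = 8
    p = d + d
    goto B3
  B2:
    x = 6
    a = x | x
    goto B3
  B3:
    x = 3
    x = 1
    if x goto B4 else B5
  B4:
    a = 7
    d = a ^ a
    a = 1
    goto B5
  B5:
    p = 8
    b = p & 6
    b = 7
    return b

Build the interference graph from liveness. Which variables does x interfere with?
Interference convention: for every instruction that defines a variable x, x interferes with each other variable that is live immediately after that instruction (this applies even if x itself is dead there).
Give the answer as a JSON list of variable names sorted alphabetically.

Answer: ["d"]

Working:
Per-block:
  B0: {d,x} / ∅
  B1: {d,p} / ∅
  B2: {a,x} / ∅
  B3: {x} / ∅
  B4: {a,d} / ∅
  B5: {b,p} / ∅

Live sets:
  live B0: ∅→∅
  live B1: ∅→∅
  live B2: ∅→∅
  live B3: ∅→∅
  live B4: ∅→∅
  live B5: ∅→∅

Interference:
  a: ∅
  b: ∅
  d: {x}
  p: ∅
  x: {d}

N(x) = ["d"]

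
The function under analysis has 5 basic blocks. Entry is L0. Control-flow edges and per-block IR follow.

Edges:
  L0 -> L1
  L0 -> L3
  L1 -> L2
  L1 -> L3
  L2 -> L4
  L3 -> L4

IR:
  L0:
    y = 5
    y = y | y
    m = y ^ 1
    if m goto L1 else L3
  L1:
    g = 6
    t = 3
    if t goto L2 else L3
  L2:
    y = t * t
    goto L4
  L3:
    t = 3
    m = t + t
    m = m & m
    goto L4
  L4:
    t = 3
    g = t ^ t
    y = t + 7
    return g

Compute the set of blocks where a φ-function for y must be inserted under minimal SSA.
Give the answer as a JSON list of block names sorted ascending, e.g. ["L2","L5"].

idom tree: L1←L0 L2←L1 L3←L0 L4←L0
Join-block Dom:
  L3: preds {L0,L1}: {L0} ∩ {L0,L1} = {L0}; idom=L0
  L4: preds {L2,L3}: {L0,L1,L2} ∩ {L0,L3} = {L0}; idom=L0

DF walk-up:
  join L3 pred L0: · stop@L0
  join L3 pred L1: L1 stop@L0
  join L4 pred L2: L2→L1 stop@L0
  join L4 pred L3: L3 stop@L0
  DF(L0)=∅
  DF(L1)={L3,L4}
  DF(L2)={L4}
  DF(L3)={L4}
  DF(L4)=∅

φ for y: defs {L0,L2,L4}
  DF⁺ = {L4}

Answer: ["L4"]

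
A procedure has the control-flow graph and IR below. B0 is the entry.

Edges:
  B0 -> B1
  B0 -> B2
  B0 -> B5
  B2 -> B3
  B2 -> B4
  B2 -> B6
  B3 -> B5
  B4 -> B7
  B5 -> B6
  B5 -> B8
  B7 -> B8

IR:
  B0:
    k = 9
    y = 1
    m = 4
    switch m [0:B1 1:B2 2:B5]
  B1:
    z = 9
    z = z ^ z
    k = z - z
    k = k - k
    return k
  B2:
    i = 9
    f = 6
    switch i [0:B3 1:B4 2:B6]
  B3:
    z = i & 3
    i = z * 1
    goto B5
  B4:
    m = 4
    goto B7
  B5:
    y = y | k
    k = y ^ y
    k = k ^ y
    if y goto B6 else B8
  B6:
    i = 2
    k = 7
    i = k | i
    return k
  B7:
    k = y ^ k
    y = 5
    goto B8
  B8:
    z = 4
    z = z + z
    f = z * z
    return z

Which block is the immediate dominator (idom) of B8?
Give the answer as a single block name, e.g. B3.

idom tree: B1←B0 B2←B0 B3←B2 B4←B2 B5←B0 B6←B0 B7←B4 B8←B0
Dom at joins:
  B5: preds {B0,B3}: {B0} ∩ {B0,B2,B3} = {B0}; idom=B0
  B6: preds {B2,B5}: {B0,B2} ∩ {B0,B5} = {B0}; idom=B0
  B8: preds {B5,B7}: {B0,B5} ∩ {B0,B2,B4,B7} = {B0}; idom=B0

idom(B8) = B0

Answer: B0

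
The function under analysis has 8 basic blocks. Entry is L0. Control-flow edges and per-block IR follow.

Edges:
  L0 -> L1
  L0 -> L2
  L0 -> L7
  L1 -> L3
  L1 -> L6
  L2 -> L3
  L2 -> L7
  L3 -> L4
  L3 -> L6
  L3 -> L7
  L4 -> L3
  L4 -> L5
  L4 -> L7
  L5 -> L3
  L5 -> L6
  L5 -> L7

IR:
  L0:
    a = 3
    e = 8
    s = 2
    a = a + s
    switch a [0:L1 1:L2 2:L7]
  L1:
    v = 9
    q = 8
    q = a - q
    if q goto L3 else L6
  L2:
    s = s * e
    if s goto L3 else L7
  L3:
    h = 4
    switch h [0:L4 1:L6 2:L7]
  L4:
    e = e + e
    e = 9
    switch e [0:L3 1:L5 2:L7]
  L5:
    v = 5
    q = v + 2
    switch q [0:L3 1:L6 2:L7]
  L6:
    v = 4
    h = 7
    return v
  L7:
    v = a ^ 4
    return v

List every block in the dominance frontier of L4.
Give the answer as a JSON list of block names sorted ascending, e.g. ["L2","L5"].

Answer: ["L3", "L6", "L7"]

Working:
idom tree: L1←L0 L2←L0 L3←L0 L4←L3 L5←L4 L6←L0 L7←L0
Dom∩ at merges:
  L3: preds {L1,L2,L4,L5}: {L0,L1} ∩ {L0,L2} ∩ {L0,L3,L4} ∩ {L0,L3,L4,L5} = {L0}; idom=L0
  L6: preds {L1,L3,L5}: {L0,L1} ∩ {L0,L3} ∩ {L0,L3,L4,L5} = {L0}; idom=L0
  L7: preds {L0,L2,L3,L4,L5}: {L0} ∩ {L0,L2} ∩ {L0,L3} ∩ {L0,L3,L4} ∩ {L0,L3,L4,L5} = {L0}; idom=L0

DF walk-up:
  join L3 pred L1: L1 stop@L0
  join L3 pred L2: L2 stop@L0
  join L3 pred L4: L4→L3 stop@L0
  join L3 pred L5: L5→L4→L3 stop@L0
  join L6 pred L1: L1 stop@L0
  join L6 pred L3: L3 stop@L0
  join L6 pred L5: L5→L4→L3 stop@L0
  join L7 pred L0: · stop@L0
  join L7 pred L2: L2 stop@L0
  join L7 pred L3: L3 stop@L0
  join L7 pred L4: L4→L3 stop@L0
  join L7 pred L5: L5→L4→L3 stop@L0
  L0: DF=∅
  L1: DF={L3,L6}
  L2: DF={L3,L7}
  L3: DF={L3,L6,L7}
  L4: DF={L3,L6,L7}
  L5: DF={L3,L6,L7}
  L6: DF=∅
  L7: DF=∅

DF(L4) = ["L3", "L6", "L7"]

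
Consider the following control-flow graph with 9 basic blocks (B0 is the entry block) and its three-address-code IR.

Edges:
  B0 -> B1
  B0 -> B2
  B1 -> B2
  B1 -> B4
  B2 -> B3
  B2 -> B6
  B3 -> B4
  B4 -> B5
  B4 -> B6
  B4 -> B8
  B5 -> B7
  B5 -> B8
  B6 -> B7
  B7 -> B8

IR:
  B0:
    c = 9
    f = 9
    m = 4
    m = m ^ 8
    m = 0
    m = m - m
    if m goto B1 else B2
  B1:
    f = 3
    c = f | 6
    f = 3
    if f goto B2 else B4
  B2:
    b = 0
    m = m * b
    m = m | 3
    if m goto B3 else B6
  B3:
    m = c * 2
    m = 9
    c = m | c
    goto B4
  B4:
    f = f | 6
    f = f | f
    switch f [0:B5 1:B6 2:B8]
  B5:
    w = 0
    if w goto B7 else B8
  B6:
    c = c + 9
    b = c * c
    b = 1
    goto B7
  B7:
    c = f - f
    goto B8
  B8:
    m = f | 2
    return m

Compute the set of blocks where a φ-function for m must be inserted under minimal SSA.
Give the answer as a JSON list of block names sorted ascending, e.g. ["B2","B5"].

Answer: ["B4", "B6", "B7", "B8"]

Analysis:
idom tree: B1←B0 B2←B0 B3←B2 B4←B0 B5←B4 B6←B0 B7←B0 B8←B0
Dom∩ at merges:
  B2: preds {B0,B1}: {B0} ∩ {B0,B1} = {B0}; idom=B0
  B4: preds {B1,B3}: {B0,B1} ∩ {B0,B2,B3} = {B0}; idom=B0
  B6: preds {B2,B4}: {B0,B2} ∩ {B0,B4} = {B0}; idom=B0
  B7: preds {B5,B6}: {B0,B4,B5} ∩ {B0,B6} = {B0}; idom=B0
  B8: preds {B4,B5,B7}: {B0,B4} ∩ {B0,B4,B5} ∩ {B0,B7} = {B0}; idom=B0

DF walk-up:
  B2←B0: walk · to B0
  B2←B1: walk B1 to B0
  B4←B1: walk B1 to B0
  B4←B3: walk B3→B2 to B0
  B6←B2: walk B2 to B0
  B6←B4: walk B4 to B0
  B7←B5: walk B5→B4 to B0
  B7←B6: walk B6 to B0
  B8←B4: walk B4 to B0
  B8←B5: walk B5→B4 to B0
  B8←B7: walk B7 to B0
  B0 → ∅
  B1 → {B2,B4}
  B2 → {B4,B6}
  B3 → {B4}
  B4 → {B6,B7,B8}
  B5 → {B7,B8}
  B6 → {B7}
  B7 → {B8}
  B8 → ∅

φ for m: defs {B0,B2,B3,B8}
  DF⁺ = {B4,B6,B7,B8}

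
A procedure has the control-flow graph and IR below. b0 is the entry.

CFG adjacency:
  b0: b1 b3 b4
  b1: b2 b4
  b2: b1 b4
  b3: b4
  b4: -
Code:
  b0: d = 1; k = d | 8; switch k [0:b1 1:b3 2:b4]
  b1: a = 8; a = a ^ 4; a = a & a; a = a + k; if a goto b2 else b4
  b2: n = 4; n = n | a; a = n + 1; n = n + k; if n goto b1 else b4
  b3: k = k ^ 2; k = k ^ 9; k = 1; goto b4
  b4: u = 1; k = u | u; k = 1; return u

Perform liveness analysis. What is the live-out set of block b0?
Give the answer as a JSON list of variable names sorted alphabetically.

Answer: ["k"]

Derivation:
Block summaries:
  b0: {d,k} / ∅
  b1: {a} / {k}
  b2: {a,n} / {a,k}
  b3: {k} / {k}
  b4: {k,u} / ∅

Backward fixpoint:
  live b0: ∅→{k}
  live b1: {k}→{a,k}
  live b2: {a,k}→{k}
  live b3: {k}→∅
  live b4: ∅→∅

live-out(b0) = ["k"]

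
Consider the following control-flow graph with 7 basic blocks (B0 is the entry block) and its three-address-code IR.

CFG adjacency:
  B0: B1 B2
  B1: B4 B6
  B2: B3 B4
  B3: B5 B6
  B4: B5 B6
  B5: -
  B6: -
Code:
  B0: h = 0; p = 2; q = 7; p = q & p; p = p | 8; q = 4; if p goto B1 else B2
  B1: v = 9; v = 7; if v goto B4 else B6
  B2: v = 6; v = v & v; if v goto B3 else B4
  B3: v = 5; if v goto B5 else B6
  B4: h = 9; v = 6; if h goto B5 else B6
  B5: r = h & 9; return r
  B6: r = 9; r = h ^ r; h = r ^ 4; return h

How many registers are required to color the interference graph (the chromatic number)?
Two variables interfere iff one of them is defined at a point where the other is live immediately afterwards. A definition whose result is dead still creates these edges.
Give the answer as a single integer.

Answer: 3

Analysis:
Per-block:
  B0: {h,p,q} / ∅
  B1: {v} / ∅
  B2: {v} / ∅
  B3: {v} / ∅
  B4: {h,v} / ∅
  B5: {r} / {h}
  B6: {h,r} / {h}

Backward fixpoint:
  B0: in=∅ out={h}
  B1: in={h} out={h}
  B2: in={h} out={h}
  B3: in={h} out={h}
  B4: in=∅ out={h}
  B5: in={h} out=∅
  B6: in={h} out=∅

Interference:
  h↔{p,q,r,v}
  p↔{h,q}
  q↔{h,p}
  r↔{h}
  v↔{h}

Registers:
  {h,p,q} pairwise interfere (3-clique) ⇒ χ ≥ 3
  3-colouring: c0={h}  c1={p,r,v}  c2={q}
  χ = 3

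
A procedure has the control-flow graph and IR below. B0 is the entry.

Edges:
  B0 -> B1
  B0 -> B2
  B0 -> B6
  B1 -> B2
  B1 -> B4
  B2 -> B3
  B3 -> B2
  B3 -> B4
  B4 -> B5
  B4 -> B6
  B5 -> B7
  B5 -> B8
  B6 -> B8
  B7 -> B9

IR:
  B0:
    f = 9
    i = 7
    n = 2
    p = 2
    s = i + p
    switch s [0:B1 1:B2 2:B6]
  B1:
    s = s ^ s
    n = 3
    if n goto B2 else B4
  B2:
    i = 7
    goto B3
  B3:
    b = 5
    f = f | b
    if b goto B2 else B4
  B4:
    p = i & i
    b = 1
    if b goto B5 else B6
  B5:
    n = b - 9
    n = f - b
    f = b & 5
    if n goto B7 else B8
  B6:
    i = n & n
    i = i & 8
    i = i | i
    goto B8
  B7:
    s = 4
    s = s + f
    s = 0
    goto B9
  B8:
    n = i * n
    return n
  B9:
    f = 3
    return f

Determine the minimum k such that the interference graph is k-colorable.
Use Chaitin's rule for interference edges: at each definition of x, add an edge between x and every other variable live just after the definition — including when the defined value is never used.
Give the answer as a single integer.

Block summaries:
  B0: {f,i,n,p,s} / ∅
  B1: {n,s} / {s}
  B2: {i} / ∅
  B3: {b,f} / {f}
  B4: {b,p} / {i}
  B5: {f,n} / {b,f}
  B6: {i} / {n}
  B7: {s} / {f}
  B8: {n} / {i,n}
  B9: {f} / ∅

Live sets:
  B0: in=∅ out={f,i,n,s}
  B1: in={f,i,s} out={f,i,n}
  B2: in={f,n} out={f,i,n}
  B3: in={f,i,n} out={f,i,n}
  B4: in={f,i,n} out={b,f,i,n}
  B5: in={b,f,i} out={f,i,n}
  B6: in={n} out={i,n}
  B7: in={f} out=∅
  B8: in={i,n} out=∅
  B9: in=∅ out=∅

Interference:
  b↔{f,i,n}
  f↔{b,i,n,p,s}
  i↔{b,f,n,p,s}
  n↔{b,f,i,p,s}
  p↔{f,i,n}
  s↔{f,i,n}

Chromatic number:
  lower bound: {b,f,i,n} mutually conflict ⇒ χ ≥ 4
  assign b→c3 f→c0 i→c1 n→c2 p→c3 s→c3 — no edge inside a register ⇒ χ ≤ 4
  χ = 4

Answer: 4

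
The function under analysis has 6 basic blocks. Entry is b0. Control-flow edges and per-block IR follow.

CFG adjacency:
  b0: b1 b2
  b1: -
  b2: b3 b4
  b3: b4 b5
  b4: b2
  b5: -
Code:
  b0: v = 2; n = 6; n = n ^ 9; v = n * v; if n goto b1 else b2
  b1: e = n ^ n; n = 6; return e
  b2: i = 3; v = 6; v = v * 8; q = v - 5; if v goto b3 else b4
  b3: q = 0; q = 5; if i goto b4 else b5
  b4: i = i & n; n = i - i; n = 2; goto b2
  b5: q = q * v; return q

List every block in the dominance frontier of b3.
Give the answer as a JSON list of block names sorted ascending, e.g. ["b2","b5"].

Answer: ["b4"]

Working:
idom tree: b1←b0 b2←b0 b3←b2 b4←b2 b5←b3
Dom∩ at merges:
  b2: preds {b0,b4}: {b0} ∩ {b0,b2,b4} = {b0}; idom=b0
  b4: preds {b2,b3}: {b0,b2} ∩ {b0,b2,b3} = {b0,b2}; idom=b2

DF walk-up:
  b2←b0: walk · to b0
  b2←b4: walk b4→b2 to b0
  b4←b2: walk · to b2
  b4←b3: walk b3 to b2
  DF(b0)=∅
  DF(b1)=∅
  DF(b2)={b2}
  DF(b3)={b4}
  DF(b4)={b2}
  DF(b5)=∅

DF(b3) = ["b4"]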